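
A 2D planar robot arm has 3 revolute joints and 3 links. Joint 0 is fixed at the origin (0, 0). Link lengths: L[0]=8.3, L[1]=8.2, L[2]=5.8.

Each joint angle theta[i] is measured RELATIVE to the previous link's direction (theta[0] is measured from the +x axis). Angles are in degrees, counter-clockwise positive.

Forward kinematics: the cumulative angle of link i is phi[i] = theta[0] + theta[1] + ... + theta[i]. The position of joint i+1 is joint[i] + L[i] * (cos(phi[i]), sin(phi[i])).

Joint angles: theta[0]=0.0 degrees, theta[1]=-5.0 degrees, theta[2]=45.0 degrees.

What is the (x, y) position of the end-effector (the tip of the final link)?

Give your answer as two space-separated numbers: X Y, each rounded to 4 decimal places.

Answer: 20.9119 3.0135

Derivation:
joint[0] = (0.0000, 0.0000)  (base)
link 0: phi[0] = 0 = 0 deg
  cos(0 deg) = 1.0000, sin(0 deg) = 0.0000
  joint[1] = (0.0000, 0.0000) + 8.3 * (1.0000, 0.0000) = (0.0000 + 8.3000, 0.0000 + 0.0000) = (8.3000, 0.0000)
link 1: phi[1] = 0 + -5 = -5 deg
  cos(-5 deg) = 0.9962, sin(-5 deg) = -0.0872
  joint[2] = (8.3000, 0.0000) + 8.2 * (0.9962, -0.0872) = (8.3000 + 8.1688, 0.0000 + -0.7147) = (16.4688, -0.7147)
link 2: phi[2] = 0 + -5 + 45 = 40 deg
  cos(40 deg) = 0.7660, sin(40 deg) = 0.6428
  joint[3] = (16.4688, -0.7147) + 5.8 * (0.7660, 0.6428) = (16.4688 + 4.4431, -0.7147 + 3.7282) = (20.9119, 3.0135)
End effector: (20.9119, 3.0135)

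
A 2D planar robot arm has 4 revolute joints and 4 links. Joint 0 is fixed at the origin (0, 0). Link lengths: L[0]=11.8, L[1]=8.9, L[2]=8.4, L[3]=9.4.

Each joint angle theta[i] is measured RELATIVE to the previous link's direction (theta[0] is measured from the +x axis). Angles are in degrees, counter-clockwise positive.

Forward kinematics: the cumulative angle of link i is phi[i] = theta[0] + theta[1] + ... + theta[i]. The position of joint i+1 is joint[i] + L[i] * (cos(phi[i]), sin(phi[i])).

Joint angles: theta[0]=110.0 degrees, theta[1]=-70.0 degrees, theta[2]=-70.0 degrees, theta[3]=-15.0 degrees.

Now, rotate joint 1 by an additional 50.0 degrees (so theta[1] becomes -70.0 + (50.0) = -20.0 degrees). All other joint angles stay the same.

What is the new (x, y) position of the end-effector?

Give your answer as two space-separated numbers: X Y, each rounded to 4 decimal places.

Answer: 13.2218 23.6806

Derivation:
joint[0] = (0.0000, 0.0000)  (base)
link 0: phi[0] = 110 = 110 deg
  cos(110 deg) = -0.3420, sin(110 deg) = 0.9397
  joint[1] = (0.0000, 0.0000) + 11.8 * (-0.3420, 0.9397) = (0.0000 + -4.0358, 0.0000 + 11.0884) = (-4.0358, 11.0884)
link 1: phi[1] = 110 + -20 = 90 deg
  cos(90 deg) = 0.0000, sin(90 deg) = 1.0000
  joint[2] = (-4.0358, 11.0884) + 8.9 * (0.0000, 1.0000) = (-4.0358 + 0.0000, 11.0884 + 8.9000) = (-4.0358, 19.9884)
link 2: phi[2] = 110 + -20 + -70 = 20 deg
  cos(20 deg) = 0.9397, sin(20 deg) = 0.3420
  joint[3] = (-4.0358, 19.9884) + 8.4 * (0.9397, 0.3420) = (-4.0358 + 7.8934, 19.9884 + 2.8730) = (3.8576, 22.8613)
link 3: phi[3] = 110 + -20 + -70 + -15 = 5 deg
  cos(5 deg) = 0.9962, sin(5 deg) = 0.0872
  joint[4] = (3.8576, 22.8613) + 9.4 * (0.9962, 0.0872) = (3.8576 + 9.3642, 22.8613 + 0.8193) = (13.2218, 23.6806)
End effector: (13.2218, 23.6806)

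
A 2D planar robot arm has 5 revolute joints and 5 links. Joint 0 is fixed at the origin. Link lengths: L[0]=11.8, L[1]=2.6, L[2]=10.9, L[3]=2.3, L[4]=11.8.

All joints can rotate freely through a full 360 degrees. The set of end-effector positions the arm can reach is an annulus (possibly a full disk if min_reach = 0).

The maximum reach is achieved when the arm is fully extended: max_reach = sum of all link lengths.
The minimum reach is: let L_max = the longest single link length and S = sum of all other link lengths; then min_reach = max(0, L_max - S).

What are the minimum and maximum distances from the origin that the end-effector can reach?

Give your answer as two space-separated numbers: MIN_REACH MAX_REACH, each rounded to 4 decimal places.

Link lengths: [11.8, 2.6, 10.9, 2.3, 11.8]
max_reach = 11.8 + 2.6 + 10.9 + 2.3 + 11.8 = 39.4
L_max = max([11.8, 2.6, 10.9, 2.3, 11.8]) = 11.8
S (sum of others) = 39.4 - 11.8 = 27.6
min_reach = max(0, 11.8 - 27.6) = max(0, -15.8) = 0

Answer: 0.0000 39.4000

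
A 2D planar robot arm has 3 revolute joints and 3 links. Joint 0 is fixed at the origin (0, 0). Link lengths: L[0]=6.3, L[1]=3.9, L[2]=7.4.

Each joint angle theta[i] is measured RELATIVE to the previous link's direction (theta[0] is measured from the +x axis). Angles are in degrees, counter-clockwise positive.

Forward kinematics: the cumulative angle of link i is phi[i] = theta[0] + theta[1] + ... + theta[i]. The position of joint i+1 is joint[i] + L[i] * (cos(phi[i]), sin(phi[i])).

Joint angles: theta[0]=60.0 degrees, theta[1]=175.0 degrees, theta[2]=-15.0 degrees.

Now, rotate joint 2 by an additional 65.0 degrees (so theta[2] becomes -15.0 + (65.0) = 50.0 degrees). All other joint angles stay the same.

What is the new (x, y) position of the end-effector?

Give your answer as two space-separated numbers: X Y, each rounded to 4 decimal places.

Answer: 2.8283 -4.8866

Derivation:
joint[0] = (0.0000, 0.0000)  (base)
link 0: phi[0] = 60 = 60 deg
  cos(60 deg) = 0.5000, sin(60 deg) = 0.8660
  joint[1] = (0.0000, 0.0000) + 6.3 * (0.5000, 0.8660) = (0.0000 + 3.1500, 0.0000 + 5.4560) = (3.1500, 5.4560)
link 1: phi[1] = 60 + 175 = 235 deg
  cos(235 deg) = -0.5736, sin(235 deg) = -0.8192
  joint[2] = (3.1500, 5.4560) + 3.9 * (-0.5736, -0.8192) = (3.1500 + -2.2369, 5.4560 + -3.1947) = (0.9131, 2.2613)
link 2: phi[2] = 60 + 175 + 50 = 285 deg
  cos(285 deg) = 0.2588, sin(285 deg) = -0.9659
  joint[3] = (0.9131, 2.2613) + 7.4 * (0.2588, -0.9659) = (0.9131 + 1.9153, 2.2613 + -7.1479) = (2.8283, -4.8866)
End effector: (2.8283, -4.8866)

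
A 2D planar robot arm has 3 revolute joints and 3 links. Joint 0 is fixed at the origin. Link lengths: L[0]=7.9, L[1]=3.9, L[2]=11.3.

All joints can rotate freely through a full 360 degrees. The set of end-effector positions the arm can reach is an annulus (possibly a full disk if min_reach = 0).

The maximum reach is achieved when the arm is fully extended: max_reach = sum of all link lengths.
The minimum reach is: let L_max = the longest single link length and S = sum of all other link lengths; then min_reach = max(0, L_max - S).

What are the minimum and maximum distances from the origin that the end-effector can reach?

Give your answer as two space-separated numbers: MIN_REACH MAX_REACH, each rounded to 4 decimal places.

Link lengths: [7.9, 3.9, 11.3]
max_reach = 7.9 + 3.9 + 11.3 = 23.1
L_max = max([7.9, 3.9, 11.3]) = 11.3
S (sum of others) = 23.1 - 11.3 = 11.8
min_reach = max(0, 11.3 - 11.8) = max(0, -0.5) = 0

Answer: 0.0000 23.1000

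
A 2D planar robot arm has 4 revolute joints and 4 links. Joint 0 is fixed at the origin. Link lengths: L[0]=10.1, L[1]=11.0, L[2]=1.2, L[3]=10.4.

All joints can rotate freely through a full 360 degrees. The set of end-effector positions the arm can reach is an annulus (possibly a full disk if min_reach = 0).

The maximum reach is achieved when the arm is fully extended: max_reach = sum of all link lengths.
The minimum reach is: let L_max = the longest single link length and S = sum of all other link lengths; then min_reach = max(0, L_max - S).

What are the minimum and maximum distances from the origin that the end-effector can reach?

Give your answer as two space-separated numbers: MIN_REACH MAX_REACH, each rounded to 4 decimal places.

Link lengths: [10.1, 11.0, 1.2, 10.4]
max_reach = 10.1 + 11 + 1.2 + 10.4 = 32.7
L_max = max([10.1, 11.0, 1.2, 10.4]) = 11
S (sum of others) = 32.7 - 11 = 21.7
min_reach = max(0, 11 - 21.7) = max(0, -10.7) = 0

Answer: 0.0000 32.7000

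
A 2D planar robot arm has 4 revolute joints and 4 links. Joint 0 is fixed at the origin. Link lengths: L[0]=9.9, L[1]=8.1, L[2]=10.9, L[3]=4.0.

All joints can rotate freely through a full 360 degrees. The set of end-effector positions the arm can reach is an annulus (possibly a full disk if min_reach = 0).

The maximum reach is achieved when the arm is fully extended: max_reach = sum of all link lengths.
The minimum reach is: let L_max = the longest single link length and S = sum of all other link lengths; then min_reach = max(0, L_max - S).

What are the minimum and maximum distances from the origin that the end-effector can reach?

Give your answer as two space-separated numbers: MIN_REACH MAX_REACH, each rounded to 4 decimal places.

Link lengths: [9.9, 8.1, 10.9, 4.0]
max_reach = 9.9 + 8.1 + 10.9 + 4 = 32.9
L_max = max([9.9, 8.1, 10.9, 4.0]) = 10.9
S (sum of others) = 32.9 - 10.9 = 22
min_reach = max(0, 10.9 - 22) = max(0, -11.1) = 0

Answer: 0.0000 32.9000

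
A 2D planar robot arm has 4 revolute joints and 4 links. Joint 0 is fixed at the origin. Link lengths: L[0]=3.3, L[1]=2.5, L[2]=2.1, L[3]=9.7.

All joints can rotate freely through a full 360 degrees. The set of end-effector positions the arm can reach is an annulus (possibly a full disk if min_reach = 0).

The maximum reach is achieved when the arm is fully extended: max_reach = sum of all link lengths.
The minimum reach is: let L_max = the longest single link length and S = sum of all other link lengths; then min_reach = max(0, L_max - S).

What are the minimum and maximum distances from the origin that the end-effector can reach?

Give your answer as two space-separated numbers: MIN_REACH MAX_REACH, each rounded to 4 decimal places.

Answer: 1.8000 17.6000

Derivation:
Link lengths: [3.3, 2.5, 2.1, 9.7]
max_reach = 3.3 + 2.5 + 2.1 + 9.7 = 17.6
L_max = max([3.3, 2.5, 2.1, 9.7]) = 9.7
S (sum of others) = 17.6 - 9.7 = 7.9
min_reach = max(0, 9.7 - 7.9) = max(0, 1.8) = 1.8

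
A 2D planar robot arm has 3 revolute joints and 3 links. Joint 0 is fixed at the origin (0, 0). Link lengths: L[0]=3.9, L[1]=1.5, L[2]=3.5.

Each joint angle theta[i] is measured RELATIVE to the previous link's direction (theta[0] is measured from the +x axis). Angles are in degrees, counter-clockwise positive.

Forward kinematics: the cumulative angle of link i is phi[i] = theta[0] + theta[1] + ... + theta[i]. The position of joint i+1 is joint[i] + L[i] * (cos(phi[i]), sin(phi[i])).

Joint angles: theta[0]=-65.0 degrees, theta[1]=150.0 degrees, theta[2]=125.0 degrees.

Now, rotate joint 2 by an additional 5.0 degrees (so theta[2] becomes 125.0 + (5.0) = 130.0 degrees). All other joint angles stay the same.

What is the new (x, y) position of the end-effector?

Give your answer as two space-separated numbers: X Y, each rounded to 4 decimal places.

Answer: -1.0881 -4.0478

Derivation:
joint[0] = (0.0000, 0.0000)  (base)
link 0: phi[0] = -65 = -65 deg
  cos(-65 deg) = 0.4226, sin(-65 deg) = -0.9063
  joint[1] = (0.0000, 0.0000) + 3.9 * (0.4226, -0.9063) = (0.0000 + 1.6482, 0.0000 + -3.5346) = (1.6482, -3.5346)
link 1: phi[1] = -65 + 150 = 85 deg
  cos(85 deg) = 0.0872, sin(85 deg) = 0.9962
  joint[2] = (1.6482, -3.5346) + 1.5 * (0.0872, 0.9962) = (1.6482 + 0.1307, -3.5346 + 1.4943) = (1.7789, -2.0403)
link 2: phi[2] = -65 + 150 + 130 = 215 deg
  cos(215 deg) = -0.8192, sin(215 deg) = -0.5736
  joint[3] = (1.7789, -2.0403) + 3.5 * (-0.8192, -0.5736) = (1.7789 + -2.8670, -2.0403 + -2.0075) = (-1.0881, -4.0478)
End effector: (-1.0881, -4.0478)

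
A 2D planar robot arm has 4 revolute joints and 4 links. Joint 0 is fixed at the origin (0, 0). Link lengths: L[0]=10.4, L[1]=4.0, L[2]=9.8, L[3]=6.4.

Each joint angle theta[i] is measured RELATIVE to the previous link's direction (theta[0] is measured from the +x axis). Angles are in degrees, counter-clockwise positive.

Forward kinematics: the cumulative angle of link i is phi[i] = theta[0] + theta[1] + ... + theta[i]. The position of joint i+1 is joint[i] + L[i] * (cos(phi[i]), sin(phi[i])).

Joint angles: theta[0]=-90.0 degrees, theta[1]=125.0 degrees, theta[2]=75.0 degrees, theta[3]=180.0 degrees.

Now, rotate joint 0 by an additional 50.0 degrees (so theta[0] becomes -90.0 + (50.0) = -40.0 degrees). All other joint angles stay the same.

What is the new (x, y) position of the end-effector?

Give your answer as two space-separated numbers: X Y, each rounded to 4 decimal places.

joint[0] = (0.0000, 0.0000)  (base)
link 0: phi[0] = -40 = -40 deg
  cos(-40 deg) = 0.7660, sin(-40 deg) = -0.6428
  joint[1] = (0.0000, 0.0000) + 10.4 * (0.7660, -0.6428) = (0.0000 + 7.9669, 0.0000 + -6.6850) = (7.9669, -6.6850)
link 1: phi[1] = -40 + 125 = 85 deg
  cos(85 deg) = 0.0872, sin(85 deg) = 0.9962
  joint[2] = (7.9669, -6.6850) + 4 * (0.0872, 0.9962) = (7.9669 + 0.3486, -6.6850 + 3.9848) = (8.3155, -2.7002)
link 2: phi[2] = -40 + 125 + 75 = 160 deg
  cos(160 deg) = -0.9397, sin(160 deg) = 0.3420
  joint[3] = (8.3155, -2.7002) + 9.8 * (-0.9397, 0.3420) = (8.3155 + -9.2090, -2.7002 + 3.3518) = (-0.8935, 0.6516)
link 3: phi[3] = -40 + 125 + 75 + 180 = 340 deg
  cos(340 deg) = 0.9397, sin(340 deg) = -0.3420
  joint[4] = (-0.8935, 0.6516) + 6.4 * (0.9397, -0.3420) = (-0.8935 + 6.0140, 0.6516 + -2.1889) = (5.1205, -1.5373)
End effector: (5.1205, -1.5373)

Answer: 5.1205 -1.5373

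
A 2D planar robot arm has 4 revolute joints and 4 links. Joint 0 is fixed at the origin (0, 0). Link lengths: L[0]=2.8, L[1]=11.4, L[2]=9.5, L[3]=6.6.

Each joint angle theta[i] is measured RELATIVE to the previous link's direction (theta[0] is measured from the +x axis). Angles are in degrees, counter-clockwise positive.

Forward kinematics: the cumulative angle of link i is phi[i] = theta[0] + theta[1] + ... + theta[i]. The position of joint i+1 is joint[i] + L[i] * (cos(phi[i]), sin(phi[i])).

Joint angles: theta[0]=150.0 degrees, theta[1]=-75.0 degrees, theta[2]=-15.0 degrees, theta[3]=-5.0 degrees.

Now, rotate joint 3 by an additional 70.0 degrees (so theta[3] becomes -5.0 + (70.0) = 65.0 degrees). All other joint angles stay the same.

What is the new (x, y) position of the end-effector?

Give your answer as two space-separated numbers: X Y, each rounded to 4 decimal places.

joint[0] = (0.0000, 0.0000)  (base)
link 0: phi[0] = 150 = 150 deg
  cos(150 deg) = -0.8660, sin(150 deg) = 0.5000
  joint[1] = (0.0000, 0.0000) + 2.8 * (-0.8660, 0.5000) = (0.0000 + -2.4249, 0.0000 + 1.4000) = (-2.4249, 1.4000)
link 1: phi[1] = 150 + -75 = 75 deg
  cos(75 deg) = 0.2588, sin(75 deg) = 0.9659
  joint[2] = (-2.4249, 1.4000) + 11.4 * (0.2588, 0.9659) = (-2.4249 + 2.9505, 1.4000 + 11.0116) = (0.5257, 12.4116)
link 2: phi[2] = 150 + -75 + -15 = 60 deg
  cos(60 deg) = 0.5000, sin(60 deg) = 0.8660
  joint[3] = (0.5257, 12.4116) + 9.5 * (0.5000, 0.8660) = (0.5257 + 4.7500, 12.4116 + 8.2272) = (5.2757, 20.6388)
link 3: phi[3] = 150 + -75 + -15 + 65 = 125 deg
  cos(125 deg) = -0.5736, sin(125 deg) = 0.8192
  joint[4] = (5.2757, 20.6388) + 6.6 * (-0.5736, 0.8192) = (5.2757 + -3.7856, 20.6388 + 5.4064) = (1.4901, 26.0452)
End effector: (1.4901, 26.0452)

Answer: 1.4901 26.0452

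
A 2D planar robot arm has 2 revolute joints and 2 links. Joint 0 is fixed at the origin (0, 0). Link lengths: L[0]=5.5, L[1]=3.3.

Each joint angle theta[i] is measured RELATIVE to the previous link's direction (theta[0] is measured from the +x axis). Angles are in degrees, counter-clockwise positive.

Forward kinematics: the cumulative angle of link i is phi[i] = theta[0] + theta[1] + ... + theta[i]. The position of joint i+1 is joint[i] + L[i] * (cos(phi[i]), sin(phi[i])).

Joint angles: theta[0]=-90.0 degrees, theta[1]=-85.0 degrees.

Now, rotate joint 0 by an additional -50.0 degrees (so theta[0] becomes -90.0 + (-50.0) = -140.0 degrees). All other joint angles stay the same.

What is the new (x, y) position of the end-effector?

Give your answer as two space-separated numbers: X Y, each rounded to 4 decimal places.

joint[0] = (0.0000, 0.0000)  (base)
link 0: phi[0] = -140 = -140 deg
  cos(-140 deg) = -0.7660, sin(-140 deg) = -0.6428
  joint[1] = (0.0000, 0.0000) + 5.5 * (-0.7660, -0.6428) = (0.0000 + -4.2132, 0.0000 + -3.5353) = (-4.2132, -3.5353)
link 1: phi[1] = -140 + -85 = -225 deg
  cos(-225 deg) = -0.7071, sin(-225 deg) = 0.7071
  joint[2] = (-4.2132, -3.5353) + 3.3 * (-0.7071, 0.7071) = (-4.2132 + -2.3335, -3.5353 + 2.3335) = (-6.5467, -1.2019)
End effector: (-6.5467, -1.2019)

Answer: -6.5467 -1.2019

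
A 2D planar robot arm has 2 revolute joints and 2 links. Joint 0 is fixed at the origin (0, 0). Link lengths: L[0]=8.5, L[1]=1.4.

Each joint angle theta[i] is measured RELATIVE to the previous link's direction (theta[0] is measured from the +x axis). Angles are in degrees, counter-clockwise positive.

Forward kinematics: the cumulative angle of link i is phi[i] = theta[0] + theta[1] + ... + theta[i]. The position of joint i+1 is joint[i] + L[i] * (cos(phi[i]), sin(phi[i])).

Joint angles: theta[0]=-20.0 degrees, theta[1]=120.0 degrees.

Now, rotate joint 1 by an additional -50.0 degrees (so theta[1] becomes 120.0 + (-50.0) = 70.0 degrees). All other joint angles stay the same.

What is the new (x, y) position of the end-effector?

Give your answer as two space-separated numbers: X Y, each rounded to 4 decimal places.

Answer: 8.8873 -1.8347

Derivation:
joint[0] = (0.0000, 0.0000)  (base)
link 0: phi[0] = -20 = -20 deg
  cos(-20 deg) = 0.9397, sin(-20 deg) = -0.3420
  joint[1] = (0.0000, 0.0000) + 8.5 * (0.9397, -0.3420) = (0.0000 + 7.9874, 0.0000 + -2.9072) = (7.9874, -2.9072)
link 1: phi[1] = -20 + 70 = 50 deg
  cos(50 deg) = 0.6428, sin(50 deg) = 0.7660
  joint[2] = (7.9874, -2.9072) + 1.4 * (0.6428, 0.7660) = (7.9874 + 0.8999, -2.9072 + 1.0725) = (8.8873, -1.8347)
End effector: (8.8873, -1.8347)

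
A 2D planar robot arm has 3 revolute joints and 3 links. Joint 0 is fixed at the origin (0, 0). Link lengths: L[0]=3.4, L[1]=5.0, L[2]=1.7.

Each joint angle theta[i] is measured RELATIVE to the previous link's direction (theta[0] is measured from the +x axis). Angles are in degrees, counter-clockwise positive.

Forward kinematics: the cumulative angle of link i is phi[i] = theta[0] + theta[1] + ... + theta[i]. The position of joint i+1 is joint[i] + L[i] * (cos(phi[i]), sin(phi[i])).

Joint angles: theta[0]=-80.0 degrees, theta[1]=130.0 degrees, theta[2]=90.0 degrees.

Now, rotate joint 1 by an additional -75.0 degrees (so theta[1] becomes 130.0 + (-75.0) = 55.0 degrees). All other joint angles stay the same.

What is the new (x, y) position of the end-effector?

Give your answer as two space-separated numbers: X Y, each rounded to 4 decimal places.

Answer: 5.8404 -3.9207

Derivation:
joint[0] = (0.0000, 0.0000)  (base)
link 0: phi[0] = -80 = -80 deg
  cos(-80 deg) = 0.1736, sin(-80 deg) = -0.9848
  joint[1] = (0.0000, 0.0000) + 3.4 * (0.1736, -0.9848) = (0.0000 + 0.5904, 0.0000 + -3.3483) = (0.5904, -3.3483)
link 1: phi[1] = -80 + 55 = -25 deg
  cos(-25 deg) = 0.9063, sin(-25 deg) = -0.4226
  joint[2] = (0.5904, -3.3483) + 5 * (0.9063, -0.4226) = (0.5904 + 4.5315, -3.3483 + -2.1131) = (5.1219, -5.4614)
link 2: phi[2] = -80 + 55 + 90 = 65 deg
  cos(65 deg) = 0.4226, sin(65 deg) = 0.9063
  joint[3] = (5.1219, -5.4614) + 1.7 * (0.4226, 0.9063) = (5.1219 + 0.7185, -5.4614 + 1.5407) = (5.8404, -3.9207)
End effector: (5.8404, -3.9207)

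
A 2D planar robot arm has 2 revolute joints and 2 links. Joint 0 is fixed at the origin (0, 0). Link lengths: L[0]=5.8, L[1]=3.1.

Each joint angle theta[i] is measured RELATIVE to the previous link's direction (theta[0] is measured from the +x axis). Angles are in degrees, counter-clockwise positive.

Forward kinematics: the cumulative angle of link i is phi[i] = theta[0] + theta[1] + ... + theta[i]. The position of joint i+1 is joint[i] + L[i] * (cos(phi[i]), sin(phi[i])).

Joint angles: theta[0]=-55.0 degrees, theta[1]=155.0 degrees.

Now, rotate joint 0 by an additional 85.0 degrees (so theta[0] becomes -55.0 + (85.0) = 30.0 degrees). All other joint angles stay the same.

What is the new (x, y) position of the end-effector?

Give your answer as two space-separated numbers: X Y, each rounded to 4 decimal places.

joint[0] = (0.0000, 0.0000)  (base)
link 0: phi[0] = 30 = 30 deg
  cos(30 deg) = 0.8660, sin(30 deg) = 0.5000
  joint[1] = (0.0000, 0.0000) + 5.8 * (0.8660, 0.5000) = (0.0000 + 5.0229, 0.0000 + 2.9000) = (5.0229, 2.9000)
link 1: phi[1] = 30 + 155 = 185 deg
  cos(185 deg) = -0.9962, sin(185 deg) = -0.0872
  joint[2] = (5.0229, 2.9000) + 3.1 * (-0.9962, -0.0872) = (5.0229 + -3.0882, 2.9000 + -0.2702) = (1.9347, 2.6298)
End effector: (1.9347, 2.6298)

Answer: 1.9347 2.6298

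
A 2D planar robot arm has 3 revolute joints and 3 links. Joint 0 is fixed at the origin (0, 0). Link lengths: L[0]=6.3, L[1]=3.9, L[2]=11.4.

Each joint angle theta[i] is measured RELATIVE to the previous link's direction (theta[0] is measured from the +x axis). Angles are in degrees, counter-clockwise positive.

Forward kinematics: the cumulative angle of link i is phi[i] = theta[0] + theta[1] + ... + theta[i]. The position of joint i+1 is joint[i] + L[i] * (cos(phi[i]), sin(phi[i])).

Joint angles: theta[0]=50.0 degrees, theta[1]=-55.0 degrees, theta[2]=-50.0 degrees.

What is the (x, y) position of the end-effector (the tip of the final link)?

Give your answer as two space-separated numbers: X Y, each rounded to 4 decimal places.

joint[0] = (0.0000, 0.0000)  (base)
link 0: phi[0] = 50 = 50 deg
  cos(50 deg) = 0.6428, sin(50 deg) = 0.7660
  joint[1] = (0.0000, 0.0000) + 6.3 * (0.6428, 0.7660) = (0.0000 + 4.0496, 0.0000 + 4.8261) = (4.0496, 4.8261)
link 1: phi[1] = 50 + -55 = -5 deg
  cos(-5 deg) = 0.9962, sin(-5 deg) = -0.0872
  joint[2] = (4.0496, 4.8261) + 3.9 * (0.9962, -0.0872) = (4.0496 + 3.8852, 4.8261 + -0.3399) = (7.9347, 4.4862)
link 2: phi[2] = 50 + -55 + -50 = -55 deg
  cos(-55 deg) = 0.5736, sin(-55 deg) = -0.8192
  joint[3] = (7.9347, 4.4862) + 11.4 * (0.5736, -0.8192) = (7.9347 + 6.5388, 4.4862 + -9.3383) = (14.4735, -4.8522)
End effector: (14.4735, -4.8522)

Answer: 14.4735 -4.8522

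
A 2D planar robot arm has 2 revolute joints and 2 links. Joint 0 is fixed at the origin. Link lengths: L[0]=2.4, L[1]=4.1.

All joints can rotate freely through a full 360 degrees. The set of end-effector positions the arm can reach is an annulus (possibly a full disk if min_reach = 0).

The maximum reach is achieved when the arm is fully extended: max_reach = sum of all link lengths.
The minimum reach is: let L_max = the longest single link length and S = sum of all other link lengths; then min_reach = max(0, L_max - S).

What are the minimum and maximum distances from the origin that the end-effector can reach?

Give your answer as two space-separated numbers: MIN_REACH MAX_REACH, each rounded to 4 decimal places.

Answer: 1.7000 6.5000

Derivation:
Link lengths: [2.4, 4.1]
max_reach = 2.4 + 4.1 = 6.5
L_max = max([2.4, 4.1]) = 4.1
S (sum of others) = 6.5 - 4.1 = 2.4
min_reach = max(0, 4.1 - 2.4) = max(0, 1.7) = 1.7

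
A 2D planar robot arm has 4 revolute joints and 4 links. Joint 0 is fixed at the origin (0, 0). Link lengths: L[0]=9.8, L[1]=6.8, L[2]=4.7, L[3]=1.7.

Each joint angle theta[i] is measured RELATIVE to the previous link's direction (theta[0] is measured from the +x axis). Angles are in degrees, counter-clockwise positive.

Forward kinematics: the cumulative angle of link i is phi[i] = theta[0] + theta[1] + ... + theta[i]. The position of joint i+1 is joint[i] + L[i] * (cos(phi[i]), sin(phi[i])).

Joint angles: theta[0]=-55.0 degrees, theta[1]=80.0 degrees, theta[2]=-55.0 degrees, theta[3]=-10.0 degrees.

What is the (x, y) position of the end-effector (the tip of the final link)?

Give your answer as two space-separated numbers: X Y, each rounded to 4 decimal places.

joint[0] = (0.0000, 0.0000)  (base)
link 0: phi[0] = -55 = -55 deg
  cos(-55 deg) = 0.5736, sin(-55 deg) = -0.8192
  joint[1] = (0.0000, 0.0000) + 9.8 * (0.5736, -0.8192) = (0.0000 + 5.6210, 0.0000 + -8.0277) = (5.6210, -8.0277)
link 1: phi[1] = -55 + 80 = 25 deg
  cos(25 deg) = 0.9063, sin(25 deg) = 0.4226
  joint[2] = (5.6210, -8.0277) + 6.8 * (0.9063, 0.4226) = (5.6210 + 6.1629, -8.0277 + 2.8738) = (11.7839, -5.1539)
link 2: phi[2] = -55 + 80 + -55 = -30 deg
  cos(-30 deg) = 0.8660, sin(-30 deg) = -0.5000
  joint[3] = (11.7839, -5.1539) + 4.7 * (0.8660, -0.5000) = (11.7839 + 4.0703, -5.1539 + -2.3500) = (15.8543, -7.5039)
link 3: phi[3] = -55 + 80 + -55 + -10 = -40 deg
  cos(-40 deg) = 0.7660, sin(-40 deg) = -0.6428
  joint[4] = (15.8543, -7.5039) + 1.7 * (0.7660, -0.6428) = (15.8543 + 1.3023, -7.5039 + -1.0927) = (17.1565, -8.5966)
End effector: (17.1565, -8.5966)

Answer: 17.1565 -8.5966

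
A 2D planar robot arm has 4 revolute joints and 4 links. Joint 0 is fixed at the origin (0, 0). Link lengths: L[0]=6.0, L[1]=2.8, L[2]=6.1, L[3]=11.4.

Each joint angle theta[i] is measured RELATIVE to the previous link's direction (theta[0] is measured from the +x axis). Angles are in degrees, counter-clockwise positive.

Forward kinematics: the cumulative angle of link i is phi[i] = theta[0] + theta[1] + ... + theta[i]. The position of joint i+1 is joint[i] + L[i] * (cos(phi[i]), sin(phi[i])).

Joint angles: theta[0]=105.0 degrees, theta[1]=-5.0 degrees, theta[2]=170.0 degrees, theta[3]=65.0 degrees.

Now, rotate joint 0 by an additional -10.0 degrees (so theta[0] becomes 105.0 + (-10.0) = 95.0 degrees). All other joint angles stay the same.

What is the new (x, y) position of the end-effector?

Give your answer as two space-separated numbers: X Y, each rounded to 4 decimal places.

joint[0] = (0.0000, 0.0000)  (base)
link 0: phi[0] = 95 = 95 deg
  cos(95 deg) = -0.0872, sin(95 deg) = 0.9962
  joint[1] = (0.0000, 0.0000) + 6 * (-0.0872, 0.9962) = (0.0000 + -0.5229, 0.0000 + 5.9772) = (-0.5229, 5.9772)
link 1: phi[1] = 95 + -5 = 90 deg
  cos(90 deg) = 0.0000, sin(90 deg) = 1.0000
  joint[2] = (-0.5229, 5.9772) + 2.8 * (0.0000, 1.0000) = (-0.5229 + 0.0000, 5.9772 + 2.8000) = (-0.5229, 8.7772)
link 2: phi[2] = 95 + -5 + 170 = 260 deg
  cos(260 deg) = -0.1736, sin(260 deg) = -0.9848
  joint[3] = (-0.5229, 8.7772) + 6.1 * (-0.1736, -0.9848) = (-0.5229 + -1.0593, 8.7772 + -6.0073) = (-1.5822, 2.7698)
link 3: phi[3] = 95 + -5 + 170 + 65 = 325 deg
  cos(325 deg) = 0.8192, sin(325 deg) = -0.5736
  joint[4] = (-1.5822, 2.7698) + 11.4 * (0.8192, -0.5736) = (-1.5822 + 9.3383, 2.7698 + -6.5388) = (7.7561, -3.7689)
End effector: (7.7561, -3.7689)

Answer: 7.7561 -3.7689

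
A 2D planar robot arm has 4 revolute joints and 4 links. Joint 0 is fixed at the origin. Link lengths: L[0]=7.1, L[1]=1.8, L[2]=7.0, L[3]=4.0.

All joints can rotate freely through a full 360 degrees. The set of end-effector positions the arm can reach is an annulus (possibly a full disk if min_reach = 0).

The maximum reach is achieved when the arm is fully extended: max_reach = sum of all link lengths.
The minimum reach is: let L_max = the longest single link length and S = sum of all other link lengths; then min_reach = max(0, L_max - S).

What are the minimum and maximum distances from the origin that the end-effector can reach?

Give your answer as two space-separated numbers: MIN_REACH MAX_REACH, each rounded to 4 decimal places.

Answer: 0.0000 19.9000

Derivation:
Link lengths: [7.1, 1.8, 7.0, 4.0]
max_reach = 7.1 + 1.8 + 7 + 4 = 19.9
L_max = max([7.1, 1.8, 7.0, 4.0]) = 7.1
S (sum of others) = 19.9 - 7.1 = 12.8
min_reach = max(0, 7.1 - 12.8) = max(0, -5.7) = 0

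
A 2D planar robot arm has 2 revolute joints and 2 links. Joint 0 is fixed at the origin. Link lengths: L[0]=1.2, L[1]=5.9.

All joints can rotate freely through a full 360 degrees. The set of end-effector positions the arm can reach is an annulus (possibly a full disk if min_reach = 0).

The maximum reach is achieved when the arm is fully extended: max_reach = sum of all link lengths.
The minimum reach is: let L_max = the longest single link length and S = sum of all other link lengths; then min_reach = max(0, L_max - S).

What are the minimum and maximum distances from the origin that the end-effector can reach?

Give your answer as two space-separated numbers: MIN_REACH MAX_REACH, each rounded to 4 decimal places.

Answer: 4.7000 7.1000

Derivation:
Link lengths: [1.2, 5.9]
max_reach = 1.2 + 5.9 = 7.1
L_max = max([1.2, 5.9]) = 5.9
S (sum of others) = 7.1 - 5.9 = 1.2
min_reach = max(0, 5.9 - 1.2) = max(0, 4.7) = 4.7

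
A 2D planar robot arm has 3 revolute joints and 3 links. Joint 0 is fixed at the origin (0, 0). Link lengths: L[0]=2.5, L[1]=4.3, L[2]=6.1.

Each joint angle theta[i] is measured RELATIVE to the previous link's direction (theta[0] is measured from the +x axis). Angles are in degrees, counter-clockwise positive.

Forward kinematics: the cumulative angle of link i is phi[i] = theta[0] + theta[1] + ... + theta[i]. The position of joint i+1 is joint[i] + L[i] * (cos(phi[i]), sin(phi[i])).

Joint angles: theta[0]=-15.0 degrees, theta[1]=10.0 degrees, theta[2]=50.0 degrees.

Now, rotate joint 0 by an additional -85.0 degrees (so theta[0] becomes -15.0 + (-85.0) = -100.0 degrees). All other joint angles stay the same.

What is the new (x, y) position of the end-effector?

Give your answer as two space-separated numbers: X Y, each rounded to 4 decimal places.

Answer: 4.2388 -10.6830

Derivation:
joint[0] = (0.0000, 0.0000)  (base)
link 0: phi[0] = -100 = -100 deg
  cos(-100 deg) = -0.1736, sin(-100 deg) = -0.9848
  joint[1] = (0.0000, 0.0000) + 2.5 * (-0.1736, -0.9848) = (0.0000 + -0.4341, 0.0000 + -2.4620) = (-0.4341, -2.4620)
link 1: phi[1] = -100 + 10 = -90 deg
  cos(-90 deg) = 0.0000, sin(-90 deg) = -1.0000
  joint[2] = (-0.4341, -2.4620) + 4.3 * (0.0000, -1.0000) = (-0.4341 + 0.0000, -2.4620 + -4.3000) = (-0.4341, -6.7620)
link 2: phi[2] = -100 + 10 + 50 = -40 deg
  cos(-40 deg) = 0.7660, sin(-40 deg) = -0.6428
  joint[3] = (-0.4341, -6.7620) + 6.1 * (0.7660, -0.6428) = (-0.4341 + 4.6729, -6.7620 + -3.9210) = (4.2388, -10.6830)
End effector: (4.2388, -10.6830)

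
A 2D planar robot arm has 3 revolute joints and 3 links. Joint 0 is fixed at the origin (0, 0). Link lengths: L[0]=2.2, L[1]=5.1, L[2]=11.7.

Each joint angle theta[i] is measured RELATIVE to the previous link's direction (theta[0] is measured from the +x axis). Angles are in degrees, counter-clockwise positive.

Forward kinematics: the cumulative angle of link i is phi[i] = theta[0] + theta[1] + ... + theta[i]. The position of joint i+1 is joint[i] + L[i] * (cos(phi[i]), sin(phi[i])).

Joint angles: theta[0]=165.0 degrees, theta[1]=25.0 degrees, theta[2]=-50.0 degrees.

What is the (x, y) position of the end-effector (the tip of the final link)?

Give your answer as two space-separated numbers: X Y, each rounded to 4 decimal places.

Answer: -16.1103 7.2044

Derivation:
joint[0] = (0.0000, 0.0000)  (base)
link 0: phi[0] = 165 = 165 deg
  cos(165 deg) = -0.9659, sin(165 deg) = 0.2588
  joint[1] = (0.0000, 0.0000) + 2.2 * (-0.9659, 0.2588) = (0.0000 + -2.1250, 0.0000 + 0.5694) = (-2.1250, 0.5694)
link 1: phi[1] = 165 + 25 = 190 deg
  cos(190 deg) = -0.9848, sin(190 deg) = -0.1736
  joint[2] = (-2.1250, 0.5694) + 5.1 * (-0.9848, -0.1736) = (-2.1250 + -5.0225, 0.5694 + -0.8856) = (-7.1476, -0.3162)
link 2: phi[2] = 165 + 25 + -50 = 140 deg
  cos(140 deg) = -0.7660, sin(140 deg) = 0.6428
  joint[3] = (-7.1476, -0.3162) + 11.7 * (-0.7660, 0.6428) = (-7.1476 + -8.9627, -0.3162 + 7.5206) = (-16.1103, 7.2044)
End effector: (-16.1103, 7.2044)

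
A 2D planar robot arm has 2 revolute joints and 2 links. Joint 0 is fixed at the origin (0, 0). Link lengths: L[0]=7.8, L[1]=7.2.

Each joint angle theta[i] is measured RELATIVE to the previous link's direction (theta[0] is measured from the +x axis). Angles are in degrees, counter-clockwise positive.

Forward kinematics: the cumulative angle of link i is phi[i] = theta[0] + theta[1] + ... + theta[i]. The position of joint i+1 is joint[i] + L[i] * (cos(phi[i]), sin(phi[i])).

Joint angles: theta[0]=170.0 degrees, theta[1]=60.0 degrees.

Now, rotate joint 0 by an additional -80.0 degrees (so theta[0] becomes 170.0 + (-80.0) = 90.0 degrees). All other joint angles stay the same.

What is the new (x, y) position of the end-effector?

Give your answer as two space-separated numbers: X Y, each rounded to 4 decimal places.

Answer: -6.2354 11.4000

Derivation:
joint[0] = (0.0000, 0.0000)  (base)
link 0: phi[0] = 90 = 90 deg
  cos(90 deg) = 0.0000, sin(90 deg) = 1.0000
  joint[1] = (0.0000, 0.0000) + 7.8 * (0.0000, 1.0000) = (0.0000 + 0.0000, 0.0000 + 7.8000) = (0.0000, 7.8000)
link 1: phi[1] = 90 + 60 = 150 deg
  cos(150 deg) = -0.8660, sin(150 deg) = 0.5000
  joint[2] = (0.0000, 7.8000) + 7.2 * (-0.8660, 0.5000) = (0.0000 + -6.2354, 7.8000 + 3.6000) = (-6.2354, 11.4000)
End effector: (-6.2354, 11.4000)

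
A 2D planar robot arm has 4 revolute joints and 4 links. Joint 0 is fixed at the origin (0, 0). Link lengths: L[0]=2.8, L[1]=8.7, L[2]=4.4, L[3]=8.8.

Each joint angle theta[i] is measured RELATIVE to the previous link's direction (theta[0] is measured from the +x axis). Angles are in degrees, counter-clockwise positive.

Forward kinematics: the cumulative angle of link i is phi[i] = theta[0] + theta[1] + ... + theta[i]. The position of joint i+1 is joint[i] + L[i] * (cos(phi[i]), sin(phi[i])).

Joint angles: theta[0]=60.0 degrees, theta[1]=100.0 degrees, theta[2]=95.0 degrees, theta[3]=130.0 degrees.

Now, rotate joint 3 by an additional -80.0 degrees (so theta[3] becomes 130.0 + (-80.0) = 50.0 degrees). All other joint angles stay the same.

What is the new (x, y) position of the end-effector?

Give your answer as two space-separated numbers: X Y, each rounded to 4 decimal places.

joint[0] = (0.0000, 0.0000)  (base)
link 0: phi[0] = 60 = 60 deg
  cos(60 deg) = 0.5000, sin(60 deg) = 0.8660
  joint[1] = (0.0000, 0.0000) + 2.8 * (0.5000, 0.8660) = (0.0000 + 1.4000, 0.0000 + 2.4249) = (1.4000, 2.4249)
link 1: phi[1] = 60 + 100 = 160 deg
  cos(160 deg) = -0.9397, sin(160 deg) = 0.3420
  joint[2] = (1.4000, 2.4249) + 8.7 * (-0.9397, 0.3420) = (1.4000 + -8.1753, 2.4249 + 2.9756) = (-6.7753, 5.4004)
link 2: phi[2] = 60 + 100 + 95 = 255 deg
  cos(255 deg) = -0.2588, sin(255 deg) = -0.9659
  joint[3] = (-6.7753, 5.4004) + 4.4 * (-0.2588, -0.9659) = (-6.7753 + -1.1388, 5.4004 + -4.2501) = (-7.9141, 1.1504)
link 3: phi[3] = 60 + 100 + 95 + 50 = 305 deg
  cos(305 deg) = 0.5736, sin(305 deg) = -0.8192
  joint[4] = (-7.9141, 1.1504) + 8.8 * (0.5736, -0.8192) = (-7.9141 + 5.0475, 1.1504 + -7.2085) = (-2.8667, -6.0582)
End effector: (-2.8667, -6.0582)

Answer: -2.8667 -6.0582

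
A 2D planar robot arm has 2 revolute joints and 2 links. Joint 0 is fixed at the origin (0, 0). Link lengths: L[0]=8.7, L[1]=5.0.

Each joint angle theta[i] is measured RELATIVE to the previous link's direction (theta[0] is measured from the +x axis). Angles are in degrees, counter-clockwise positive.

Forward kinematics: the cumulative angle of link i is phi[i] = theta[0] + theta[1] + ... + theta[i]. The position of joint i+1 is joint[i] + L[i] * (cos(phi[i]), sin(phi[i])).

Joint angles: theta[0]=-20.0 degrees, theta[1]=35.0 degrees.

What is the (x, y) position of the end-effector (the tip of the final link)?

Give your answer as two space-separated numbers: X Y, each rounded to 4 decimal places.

joint[0] = (0.0000, 0.0000)  (base)
link 0: phi[0] = -20 = -20 deg
  cos(-20 deg) = 0.9397, sin(-20 deg) = -0.3420
  joint[1] = (0.0000, 0.0000) + 8.7 * (0.9397, -0.3420) = (0.0000 + 8.1753, 0.0000 + -2.9756) = (8.1753, -2.9756)
link 1: phi[1] = -20 + 35 = 15 deg
  cos(15 deg) = 0.9659, sin(15 deg) = 0.2588
  joint[2] = (8.1753, -2.9756) + 5 * (0.9659, 0.2588) = (8.1753 + 4.8296, -2.9756 + 1.2941) = (13.0050, -1.6815)
End effector: (13.0050, -1.6815)

Answer: 13.0050 -1.6815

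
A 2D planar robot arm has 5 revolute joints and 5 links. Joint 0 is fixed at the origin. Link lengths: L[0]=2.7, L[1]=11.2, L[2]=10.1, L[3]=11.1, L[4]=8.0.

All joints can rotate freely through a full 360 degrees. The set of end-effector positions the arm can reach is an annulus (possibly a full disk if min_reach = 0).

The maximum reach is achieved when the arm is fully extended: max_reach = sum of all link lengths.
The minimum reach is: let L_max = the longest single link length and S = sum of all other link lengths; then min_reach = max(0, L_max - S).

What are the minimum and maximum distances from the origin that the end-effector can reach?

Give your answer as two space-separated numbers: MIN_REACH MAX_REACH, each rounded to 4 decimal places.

Answer: 0.0000 43.1000

Derivation:
Link lengths: [2.7, 11.2, 10.1, 11.1, 8.0]
max_reach = 2.7 + 11.2 + 10.1 + 11.1 + 8 = 43.1
L_max = max([2.7, 11.2, 10.1, 11.1, 8.0]) = 11.2
S (sum of others) = 43.1 - 11.2 = 31.9
min_reach = max(0, 11.2 - 31.9) = max(0, -20.7) = 0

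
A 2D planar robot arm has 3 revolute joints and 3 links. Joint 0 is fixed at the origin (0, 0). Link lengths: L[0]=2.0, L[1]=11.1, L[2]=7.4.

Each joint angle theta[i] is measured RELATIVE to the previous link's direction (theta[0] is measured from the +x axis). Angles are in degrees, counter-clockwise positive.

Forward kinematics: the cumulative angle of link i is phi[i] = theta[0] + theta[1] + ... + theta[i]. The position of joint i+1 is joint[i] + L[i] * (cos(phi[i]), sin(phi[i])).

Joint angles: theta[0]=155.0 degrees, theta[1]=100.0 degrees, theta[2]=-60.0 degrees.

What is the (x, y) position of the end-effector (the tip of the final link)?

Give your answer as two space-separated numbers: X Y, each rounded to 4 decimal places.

joint[0] = (0.0000, 0.0000)  (base)
link 0: phi[0] = 155 = 155 deg
  cos(155 deg) = -0.9063, sin(155 deg) = 0.4226
  joint[1] = (0.0000, 0.0000) + 2 * (-0.9063, 0.4226) = (0.0000 + -1.8126, 0.0000 + 0.8452) = (-1.8126, 0.8452)
link 1: phi[1] = 155 + 100 = 255 deg
  cos(255 deg) = -0.2588, sin(255 deg) = -0.9659
  joint[2] = (-1.8126, 0.8452) + 11.1 * (-0.2588, -0.9659) = (-1.8126 + -2.8729, 0.8452 + -10.7218) = (-4.6855, -9.8765)
link 2: phi[2] = 155 + 100 + -60 = 195 deg
  cos(195 deg) = -0.9659, sin(195 deg) = -0.2588
  joint[3] = (-4.6855, -9.8765) + 7.4 * (-0.9659, -0.2588) = (-4.6855 + -7.1479, -9.8765 + -1.9153) = (-11.8334, -11.7918)
End effector: (-11.8334, -11.7918)

Answer: -11.8334 -11.7918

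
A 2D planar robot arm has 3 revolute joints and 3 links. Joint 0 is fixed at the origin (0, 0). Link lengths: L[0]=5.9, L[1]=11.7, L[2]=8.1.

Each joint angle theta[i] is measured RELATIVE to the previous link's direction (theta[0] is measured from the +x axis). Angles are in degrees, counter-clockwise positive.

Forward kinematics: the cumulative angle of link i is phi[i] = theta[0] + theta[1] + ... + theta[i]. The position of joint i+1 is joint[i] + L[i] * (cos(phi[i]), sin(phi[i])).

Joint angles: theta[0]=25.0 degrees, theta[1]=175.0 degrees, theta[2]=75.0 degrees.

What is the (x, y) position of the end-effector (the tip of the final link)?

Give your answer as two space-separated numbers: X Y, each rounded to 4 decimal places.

Answer: -4.9412 -9.5774

Derivation:
joint[0] = (0.0000, 0.0000)  (base)
link 0: phi[0] = 25 = 25 deg
  cos(25 deg) = 0.9063, sin(25 deg) = 0.4226
  joint[1] = (0.0000, 0.0000) + 5.9 * (0.9063, 0.4226) = (0.0000 + 5.3472, 0.0000 + 2.4934) = (5.3472, 2.4934)
link 1: phi[1] = 25 + 175 = 200 deg
  cos(200 deg) = -0.9397, sin(200 deg) = -0.3420
  joint[2] = (5.3472, 2.4934) + 11.7 * (-0.9397, -0.3420) = (5.3472 + -10.9944, 2.4934 + -4.0016) = (-5.6472, -1.5082)
link 2: phi[2] = 25 + 175 + 75 = 275 deg
  cos(275 deg) = 0.0872, sin(275 deg) = -0.9962
  joint[3] = (-5.6472, -1.5082) + 8.1 * (0.0872, -0.9962) = (-5.6472 + 0.7060, -1.5082 + -8.0692) = (-4.9412, -9.5774)
End effector: (-4.9412, -9.5774)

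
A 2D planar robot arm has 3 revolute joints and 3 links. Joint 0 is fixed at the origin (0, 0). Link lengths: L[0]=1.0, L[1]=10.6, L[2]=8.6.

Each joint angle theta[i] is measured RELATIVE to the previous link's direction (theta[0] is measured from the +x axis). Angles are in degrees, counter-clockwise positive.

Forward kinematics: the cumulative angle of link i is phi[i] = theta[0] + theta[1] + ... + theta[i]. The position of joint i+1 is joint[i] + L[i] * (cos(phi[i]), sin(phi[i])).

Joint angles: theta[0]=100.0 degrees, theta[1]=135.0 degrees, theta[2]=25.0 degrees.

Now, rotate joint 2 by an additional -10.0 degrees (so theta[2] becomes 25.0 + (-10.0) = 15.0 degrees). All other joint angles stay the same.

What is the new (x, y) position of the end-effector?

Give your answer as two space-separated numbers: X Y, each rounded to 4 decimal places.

Answer: -9.1949 -15.7796

Derivation:
joint[0] = (0.0000, 0.0000)  (base)
link 0: phi[0] = 100 = 100 deg
  cos(100 deg) = -0.1736, sin(100 deg) = 0.9848
  joint[1] = (0.0000, 0.0000) + 1 * (-0.1736, 0.9848) = (0.0000 + -0.1736, 0.0000 + 0.9848) = (-0.1736, 0.9848)
link 1: phi[1] = 100 + 135 = 235 deg
  cos(235 deg) = -0.5736, sin(235 deg) = -0.8192
  joint[2] = (-0.1736, 0.9848) + 10.6 * (-0.5736, -0.8192) = (-0.1736 + -6.0799, 0.9848 + -8.6830) = (-6.2536, -7.6982)
link 2: phi[2] = 100 + 135 + 15 = 250 deg
  cos(250 deg) = -0.3420, sin(250 deg) = -0.9397
  joint[3] = (-6.2536, -7.6982) + 8.6 * (-0.3420, -0.9397) = (-6.2536 + -2.9414, -7.6982 + -8.0814) = (-9.1949, -15.7796)
End effector: (-9.1949, -15.7796)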